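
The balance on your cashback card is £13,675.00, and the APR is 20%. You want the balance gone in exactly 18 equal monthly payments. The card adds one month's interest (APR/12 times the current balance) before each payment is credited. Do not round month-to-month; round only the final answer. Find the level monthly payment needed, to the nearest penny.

£885.64

Monthly rate r = 20%/12 = 1.66667% = 0.0166667.
Level-payment amortization: P = B₀·r / (1 − (1+r)^(−n)) = 13675.00·0.0166667 / (1 − 1.01667^(−18)).
Denominator 1 − (1+r)^(−18) = 0.257347792.
P = 227.917 / 0.257347792 ≈ 885.64.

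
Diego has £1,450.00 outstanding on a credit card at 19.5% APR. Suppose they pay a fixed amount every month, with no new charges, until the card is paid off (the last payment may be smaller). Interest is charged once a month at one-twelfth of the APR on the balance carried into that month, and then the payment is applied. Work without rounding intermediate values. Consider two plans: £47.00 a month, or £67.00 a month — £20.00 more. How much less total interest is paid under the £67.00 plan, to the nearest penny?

Monthly rate r = 19.5%/12 = 1.625% = 0.01625.
At £47.00/mo: n = ⌈−ln(1 − rB₀/P)/ln(1+r)⌉ = 44 payments (last £7.86); total interest = total paid − £1,450.00 = £578.86.
At £67.00/mo: 27 payments (last £59.35); total interest £351.35.
Interest saved = £578.86 − £351.35 = £227.51.

£227.51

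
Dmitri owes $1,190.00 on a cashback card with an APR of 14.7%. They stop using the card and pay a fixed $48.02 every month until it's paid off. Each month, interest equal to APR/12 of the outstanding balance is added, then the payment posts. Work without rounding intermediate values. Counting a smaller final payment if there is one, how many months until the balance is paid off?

30 months

Monthly rate r = 14.7%/12 = 1.225% = 0.01225.
Recurrence: B ← B·(1+r) − $48.02.
Month 1: interest $14.58; balance after payment $1,156.56.
Month 2: interest $14.17; balance after payment $1,122.71.
Closed form: n = −ln(1 − rB₀/P)/ln(1+r) = −ln(0.69643)/ln(1.01225) ≈ 29.714, so the balance reaches zero during payment 30.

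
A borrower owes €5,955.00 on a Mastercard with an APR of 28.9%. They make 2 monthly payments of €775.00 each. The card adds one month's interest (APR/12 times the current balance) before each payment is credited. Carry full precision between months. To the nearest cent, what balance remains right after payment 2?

Monthly rate r = 28.9%/12 = 2.40833% = 0.0240833.
Each month: B ← B·(1+r) − €775.00.
Month 1: interest €143.42; balance after payment €5,323.42.
Month 2: interest €128.21; balance after payment €4,676.62.

€4,676.62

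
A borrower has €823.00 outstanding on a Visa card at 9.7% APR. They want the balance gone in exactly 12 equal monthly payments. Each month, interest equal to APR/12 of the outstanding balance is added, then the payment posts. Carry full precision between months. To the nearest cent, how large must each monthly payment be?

€72.24

Monthly rate r = 9.7%/12 = 0.808333% = 0.00808333.
Level-payment amortization: P = B₀·r / (1 − (1+r)^(−n)) = 823.00·0.00808333 / (1 − 1.00808^(−12)).
Denominator 1 − (1+r)^(−12) = 0.0920900309.
P = 6.65258 / 0.0920900309 ≈ 72.24.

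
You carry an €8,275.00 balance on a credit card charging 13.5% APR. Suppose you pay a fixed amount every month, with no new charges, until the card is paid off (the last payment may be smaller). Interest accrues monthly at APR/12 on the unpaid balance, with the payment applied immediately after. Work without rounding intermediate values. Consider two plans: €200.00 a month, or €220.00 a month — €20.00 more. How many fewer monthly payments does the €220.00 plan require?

6 fewer payments

Monthly rate r = 13.5%/12 = 1.125% = 0.01125.
At €200.00/mo: n = ⌈−ln(1 − rB₀/P)/ln(1+r)⌉ = 56 payments (last €197.91); total interest = total paid − €8,275.00 = €2,922.91.
At €220.00/mo: 50 payments (last €39.64); total interest €2,544.64.
Payments saved = 56 − 50 = 6.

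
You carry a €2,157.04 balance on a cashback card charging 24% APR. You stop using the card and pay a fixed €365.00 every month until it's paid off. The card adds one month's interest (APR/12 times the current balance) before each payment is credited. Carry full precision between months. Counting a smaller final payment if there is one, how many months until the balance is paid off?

7 payments

Monthly rate r = 24%/12 = 2% = 0.02.
Recurrence: B ← B·(1+r) − €365.00.
Month 1: interest €43.14; balance after payment €1,835.18.
Month 2: interest €36.70; balance after payment €1,506.88.
Closed form: n = −ln(1 − rB₀/P)/ln(1+r) = −ln(0.88181)/ln(1.02) ≈ 6.352, so the balance reaches zero during payment 7.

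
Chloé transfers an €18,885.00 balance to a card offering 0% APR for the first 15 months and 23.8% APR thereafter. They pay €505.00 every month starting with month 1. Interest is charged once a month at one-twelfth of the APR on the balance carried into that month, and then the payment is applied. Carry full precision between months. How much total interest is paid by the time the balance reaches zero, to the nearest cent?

€3,792.82

Promo months 1–15 at r₀ = 0%/12 = 0; months 16+ at r₁ = 23.8%/12 = 0.0198333.
After month 15 (no interest yet): B = €18,885.00 − 15·€505.00 = €11,310.00.
Then at r₁ with €505.00/mo: n₂ = −ln(1 − r₁·B/P)/ln(1+r₁) ≈ 29.91 → 30 more payments.
Total paid = 44·€505.00 + €457.82 = €22,677.82; interest = €22,677.82 − €18,885.00 = €3,792.82.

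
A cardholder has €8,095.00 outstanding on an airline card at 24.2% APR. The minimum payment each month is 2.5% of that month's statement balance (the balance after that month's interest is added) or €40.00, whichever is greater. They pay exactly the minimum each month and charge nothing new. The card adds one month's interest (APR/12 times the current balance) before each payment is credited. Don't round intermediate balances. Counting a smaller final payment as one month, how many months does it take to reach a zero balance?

Monthly rate r = 24.2%/12 = 2.01667% = 0.0201667.
While 2.5% of the post-interest balance exceeds €40.00, each month B ← (B·(1+r))·(1 − 0.025), i.e. B shrinks by the factor (1+r)·0.975 = 0.99466.
This holds for months 1–307. Entering month 308 the balance is €1,565.56; 2.5% of the post-interest balance is now below €40.00, so the flat €40.00 minimum applies from here.
From month 308 a fixed €40.00 at rate r clears €1,565.56 in 78 more payments. Total: 307 + 78 = 385 months.

385 months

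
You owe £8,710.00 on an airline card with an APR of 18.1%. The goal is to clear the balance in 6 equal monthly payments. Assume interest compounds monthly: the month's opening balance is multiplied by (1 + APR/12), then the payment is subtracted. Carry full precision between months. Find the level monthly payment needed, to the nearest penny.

Monthly rate r = 18.1%/12 = 1.50833% = 0.0150833.
Level-payment amortization: P = B₀·r / (1 − (1+r)^(−n)) = 8710.00·0.0150833 / (1 − 1.01508^(−6)).
Denominator 1 − (1+r)^(−6) = 0.0859081914.
P = 131.376 / 0.0859081914 ≈ 1529.26.

£1,529.26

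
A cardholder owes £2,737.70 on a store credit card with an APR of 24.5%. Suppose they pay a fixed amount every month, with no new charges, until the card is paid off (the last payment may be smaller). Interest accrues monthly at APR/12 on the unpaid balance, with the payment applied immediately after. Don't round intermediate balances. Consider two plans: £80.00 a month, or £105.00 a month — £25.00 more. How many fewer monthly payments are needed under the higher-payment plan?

Monthly rate r = 24.5%/12 = 2.04167% = 0.0204167.
At £80.00/mo: n = ⌈−ln(1 − rB₀/P)/ln(1+r)⌉ = 60 payments (last £28.46); total interest = total paid − £2,737.70 = £2,010.76.
At £105.00/mo: 38 payments (last £63.56); total interest £1,210.86.
Payments saved = 60 − 38 = 22.

22 fewer payments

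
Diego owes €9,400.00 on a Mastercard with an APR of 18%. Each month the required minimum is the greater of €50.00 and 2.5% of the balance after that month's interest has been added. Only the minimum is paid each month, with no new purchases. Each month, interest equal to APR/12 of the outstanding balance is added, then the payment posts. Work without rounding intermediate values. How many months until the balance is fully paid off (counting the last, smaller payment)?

210 months

Monthly rate r = 18%/12 = 1.5% = 0.015.
While 2.5% of the post-interest balance exceeds €50.00, each month B ← (B·(1+r))·(1 − 0.025), i.e. B shrinks by the factor (1+r)·0.975 = 0.98962.
This holds for months 1–150. Entering month 151 the balance is €1,966.65; 2.5% of the post-interest balance is now below €50.00, so the flat €50.00 minimum applies from here.
From month 151 a fixed €50.00 at rate r clears €1,966.65 in 60 more payments. Total: 150 + 60 = 210 months.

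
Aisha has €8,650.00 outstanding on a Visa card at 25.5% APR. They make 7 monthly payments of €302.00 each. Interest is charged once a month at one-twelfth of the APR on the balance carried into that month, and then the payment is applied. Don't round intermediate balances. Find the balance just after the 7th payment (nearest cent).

€7,768.04

Monthly rate r = 25.5%/12 = 2.125% = 0.02125.
Each month: B ← B·(1+r) − €302.00.
Month 1: interest €183.81; balance after payment €8,531.81.
Month 2: interest €181.30; balance after payment €8,411.11.
Month 3: interest €178.74; balance after payment €8,287.85.
Month 4: interest €176.12; balance after payment €8,161.97.
Month 5: interest €173.44; balance after payment €8,033.41.
Month 6: interest €170.71; balance after payment €7,902.12.
Month 7: interest €167.92; balance after payment €7,768.04.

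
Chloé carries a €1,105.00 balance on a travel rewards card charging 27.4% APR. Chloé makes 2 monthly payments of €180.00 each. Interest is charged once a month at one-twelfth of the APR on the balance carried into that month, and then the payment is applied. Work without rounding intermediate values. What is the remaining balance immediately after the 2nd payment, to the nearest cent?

€791.93

Monthly rate r = 27.4%/12 = 2.28333% = 0.0228333.
Each month: B ← B·(1+r) − €180.00.
Month 1: interest €25.23; balance after payment €950.23.
Month 2: interest €21.70; balance after payment €791.93.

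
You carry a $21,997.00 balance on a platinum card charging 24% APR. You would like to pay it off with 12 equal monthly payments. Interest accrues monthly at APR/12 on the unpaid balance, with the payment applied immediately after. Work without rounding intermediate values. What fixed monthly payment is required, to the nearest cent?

Monthly rate r = 24%/12 = 2% = 0.02.
Level-payment amortization: P = B₀·r / (1 − (1+r)^(−n)) = 21997.00·0.02 / (1 − 1.02^(−12)).
Denominator 1 − (1+r)^(−12) = 0.211506824.
P = 439.94 / 0.211506824 ≈ 2080.03.

$2,080.03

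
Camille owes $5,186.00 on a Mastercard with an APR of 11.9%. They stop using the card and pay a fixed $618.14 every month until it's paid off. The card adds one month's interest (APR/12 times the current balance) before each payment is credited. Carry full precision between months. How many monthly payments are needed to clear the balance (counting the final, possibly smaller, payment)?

9 months

Monthly rate r = 11.9%/12 = 0.991667% = 0.00991667.
Recurrence: B ← B·(1+r) − $618.14.
Month 1: interest $51.43; balance after payment $4,619.29.
Month 2: interest $45.81; balance after payment $4,046.96.
Closed form: n = −ln(1 − rB₀/P)/ln(1+r) = −ln(0.9168)/ln(1.00992) ≈ 8.803, so the balance reaches zero during payment 9.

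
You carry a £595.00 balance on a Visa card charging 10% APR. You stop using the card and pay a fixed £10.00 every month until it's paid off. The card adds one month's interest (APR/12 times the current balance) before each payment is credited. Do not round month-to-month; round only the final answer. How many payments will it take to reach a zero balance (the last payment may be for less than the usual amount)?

Monthly rate r = 10%/12 = 0.833333% = 0.00833333.
Recurrence: B ← B·(1+r) − £10.00.
Month 1: interest £4.96; balance after payment £589.96.
Month 2: interest £4.92; balance after payment £584.87.
Closed form: n = −ln(1 − rB₀/P)/ln(1+r) = −ln(0.50417)/ln(1.00833) ≈ 82.524, so the balance reaches zero during payment 83.

83 payments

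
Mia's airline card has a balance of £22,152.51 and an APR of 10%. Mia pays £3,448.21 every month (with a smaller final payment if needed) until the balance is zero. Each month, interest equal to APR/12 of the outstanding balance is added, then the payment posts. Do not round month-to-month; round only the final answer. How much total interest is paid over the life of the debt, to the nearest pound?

£713

Monthly rate r = 10%/12 = 0.833333% = 0.00833333.
Payoff takes n = ⌈−ln(1 − rB₀/P)/ln(1+r)⌉ = ⌈6.630⌉ = 7 payments; the last is £2,176.35.
Total paid = 6·£3,448.21 + £2,176.35 = £22,865.61.
Total interest = total paid − principal = £22,865.61 − £22,152.51 = £713.10.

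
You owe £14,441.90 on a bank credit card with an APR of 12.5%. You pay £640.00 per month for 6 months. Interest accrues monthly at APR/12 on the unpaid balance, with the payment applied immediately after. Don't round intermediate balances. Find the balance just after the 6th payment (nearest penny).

£11,426.95

Monthly rate r = 12.5%/12 = 1.04167% = 0.0104167.
Each month: B ← B·(1+r) − £640.00.
Month 1: interest £150.44; balance after payment £13,952.34.
Month 2: interest £145.34; balance after payment £13,457.67.
Month 3: interest £140.18; balance after payment £12,957.86.
Month 4: interest £134.98; balance after payment £12,452.84.
Month 5: interest £129.72; balance after payment £11,942.55.
Month 6: interest £124.40; balance after payment £11,426.95.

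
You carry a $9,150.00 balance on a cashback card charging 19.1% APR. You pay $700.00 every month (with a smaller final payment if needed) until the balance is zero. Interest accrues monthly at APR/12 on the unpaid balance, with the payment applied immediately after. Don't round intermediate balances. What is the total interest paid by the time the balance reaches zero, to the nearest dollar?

Monthly rate r = 19.1%/12 = 1.59167% = 0.0159167.
Payoff takes n = ⌈−ln(1 − rB₀/P)/ln(1+r)⌉ = ⌈14.771⌉ = 15 payments; the last is $541.02.
Total paid = 14·$700.00 + $541.02 = $10,341.02.
Total interest = total paid − principal = $10,341.02 − $9,150.00 = $1,191.02.

$1,191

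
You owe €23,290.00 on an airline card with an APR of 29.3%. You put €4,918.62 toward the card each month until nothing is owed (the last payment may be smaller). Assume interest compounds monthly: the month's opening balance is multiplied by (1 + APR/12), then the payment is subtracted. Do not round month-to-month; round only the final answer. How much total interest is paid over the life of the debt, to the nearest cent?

€1,765.99

Monthly rate r = 29.3%/12 = 2.44167% = 0.0244167.
Payoff takes n = ⌈−ln(1 − rB₀/P)/ln(1+r)⌉ = ⌈5.093⌉ = 6 payments; the last is €462.89.
Total paid = 5·€4,918.62 + €462.89 = €25,055.99.
Total interest = total paid − principal = €25,055.99 − €23,290.00 = €1,765.99.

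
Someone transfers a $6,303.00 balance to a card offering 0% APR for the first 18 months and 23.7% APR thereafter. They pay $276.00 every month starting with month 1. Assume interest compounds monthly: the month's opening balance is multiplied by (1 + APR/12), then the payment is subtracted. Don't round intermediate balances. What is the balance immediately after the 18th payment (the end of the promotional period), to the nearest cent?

$1,335.00

Promo months 1–18 at r₀ = 0%/12 = 0; months 19+ at r₁ = 23.7%/12 = 0.01975.
After month 18 (no interest yet): B = $6,303.00 − 18·$276.00 = $1,335.00.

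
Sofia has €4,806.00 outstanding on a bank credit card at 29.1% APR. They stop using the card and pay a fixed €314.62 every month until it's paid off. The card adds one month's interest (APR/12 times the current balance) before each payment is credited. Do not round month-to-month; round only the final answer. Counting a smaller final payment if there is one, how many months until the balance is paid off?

Monthly rate r = 29.1%/12 = 2.425% = 0.02425.
Recurrence: B ← B·(1+r) − €314.62.
Month 1: interest €116.55; balance after payment €4,607.93.
Month 2: interest €111.74; balance after payment €4,405.05.
Closed form: n = −ln(1 − rB₀/P)/ln(1+r) = −ln(0.62957)/ln(1.02425) ≈ 19.312, so the balance reaches zero during payment 20.

20 payments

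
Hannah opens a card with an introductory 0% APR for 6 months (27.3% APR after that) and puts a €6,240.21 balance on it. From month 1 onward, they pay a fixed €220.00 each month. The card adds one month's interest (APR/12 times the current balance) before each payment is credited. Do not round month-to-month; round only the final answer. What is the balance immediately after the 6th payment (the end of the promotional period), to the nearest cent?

Promo months 1–6 at r₀ = 0%/12 = 0; months 7+ at r₁ = 27.3%/12 = 0.02275.
After month 6 (no interest yet): B = €6,240.21 − 6·€220.00 = €4,920.21.

€4,920.21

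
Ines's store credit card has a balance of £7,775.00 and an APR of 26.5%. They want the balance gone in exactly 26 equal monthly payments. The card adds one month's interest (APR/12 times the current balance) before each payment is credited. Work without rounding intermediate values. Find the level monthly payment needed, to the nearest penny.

£396.26

Monthly rate r = 26.5%/12 = 2.20833% = 0.0220833.
Level-payment amortization: P = B₀·r / (1 − (1+r)^(−n)) = 7775.00·0.0220833 / (1 − 1.02208^(−26)).
Denominator 1 − (1+r)^(−26) = 0.433296322.
P = 171.698 / 0.433296322 ≈ 396.26.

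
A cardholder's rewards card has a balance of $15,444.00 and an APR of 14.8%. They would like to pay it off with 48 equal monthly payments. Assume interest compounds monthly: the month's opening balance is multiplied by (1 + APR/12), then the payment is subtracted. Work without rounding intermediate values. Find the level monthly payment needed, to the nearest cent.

Monthly rate r = 14.8%/12 = 1.23333% = 0.0123333.
Level-payment amortization: P = B₀·r / (1 − (1+r)^(−n)) = 15444.00·0.0123333 / (1 − 1.01233^(−48)).
Denominator 1 − (1+r)^(−48) = 0.444773464.
P = 190.476 / 0.444773464 ≈ 428.25.

$428.25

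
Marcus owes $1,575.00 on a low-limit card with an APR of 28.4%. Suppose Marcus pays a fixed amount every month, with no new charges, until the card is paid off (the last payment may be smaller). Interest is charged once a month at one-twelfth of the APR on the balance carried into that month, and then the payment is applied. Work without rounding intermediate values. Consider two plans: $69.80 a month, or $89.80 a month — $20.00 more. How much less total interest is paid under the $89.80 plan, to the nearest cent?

Monthly rate r = 28.4%/12 = 2.36667% = 0.0236667.
At $69.80/mo: n = ⌈−ln(1 − rB₀/P)/ln(1+r)⌉ = 33 payments (last $45.29); total interest = total paid − $1,575.00 = $703.89.
At $89.80/mo: 23 payments (last $83.36); total interest $483.96.
Interest saved = $703.89 − $483.96 = $219.93.

$219.93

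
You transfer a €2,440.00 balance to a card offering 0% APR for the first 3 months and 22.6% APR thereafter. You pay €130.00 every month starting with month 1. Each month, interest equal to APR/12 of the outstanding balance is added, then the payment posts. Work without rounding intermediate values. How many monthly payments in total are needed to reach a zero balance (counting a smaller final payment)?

22 payments

Promo months 1–3 at r₀ = 0%/12 = 0; months 4+ at r₁ = 22.6%/12 = 0.0188333.
After month 3 (no interest yet): B = €2,440.00 − 3·€130.00 = €2,050.00.
Then at r₁ with €130.00/mo: n₂ = −ln(1 − r₁·B/P)/ln(1+r₁) ≈ 18.89 → 19 more payments.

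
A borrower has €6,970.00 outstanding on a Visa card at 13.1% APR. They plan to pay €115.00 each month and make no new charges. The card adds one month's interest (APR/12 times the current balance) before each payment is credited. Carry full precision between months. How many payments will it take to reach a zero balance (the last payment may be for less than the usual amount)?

100 months

Monthly rate r = 13.1%/12 = 1.09167% = 0.0109167.
Recurrence: B ← B·(1+r) − €115.00.
Month 1: interest €76.09; balance after payment €6,931.09.
Month 2: interest €75.66; balance after payment €6,891.75.
Closed form: n = −ln(1 − rB₀/P)/ln(1+r) = −ln(0.33836)/ln(1.01092) ≈ 99.807, so the balance reaches zero during payment 100.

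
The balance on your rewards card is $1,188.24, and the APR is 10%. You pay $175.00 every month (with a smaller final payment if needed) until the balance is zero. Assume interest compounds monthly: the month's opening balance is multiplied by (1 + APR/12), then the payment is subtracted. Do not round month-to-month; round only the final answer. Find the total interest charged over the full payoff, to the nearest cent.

$40.04

Monthly rate r = 10%/12 = 0.833333% = 0.00833333.
Payoff takes n = ⌈−ln(1 − rB₀/P)/ln(1+r)⌉ = ⌈7.019⌉ = 8 payments; the last is $3.28.
Total paid = 7·$175.00 + $3.28 = $1,228.28.
Total interest = total paid − principal = $1,228.28 − $1,188.24 = $40.04.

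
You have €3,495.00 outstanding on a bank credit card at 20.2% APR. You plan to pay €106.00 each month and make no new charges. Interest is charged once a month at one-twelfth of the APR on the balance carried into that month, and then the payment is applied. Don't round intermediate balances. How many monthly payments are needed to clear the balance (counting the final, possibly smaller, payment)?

49 months

Monthly rate r = 20.2%/12 = 1.68333% = 0.0168333.
Recurrence: B ← B·(1+r) − €106.00.
Month 1: interest €58.83; balance after payment €3,447.83.
Month 2: interest €58.04; balance after payment €3,399.87.
Closed form: n = −ln(1 − rB₀/P)/ln(1+r) = −ln(0.44498)/ln(1.01683) ≈ 48.507, so the balance reaches zero during payment 49.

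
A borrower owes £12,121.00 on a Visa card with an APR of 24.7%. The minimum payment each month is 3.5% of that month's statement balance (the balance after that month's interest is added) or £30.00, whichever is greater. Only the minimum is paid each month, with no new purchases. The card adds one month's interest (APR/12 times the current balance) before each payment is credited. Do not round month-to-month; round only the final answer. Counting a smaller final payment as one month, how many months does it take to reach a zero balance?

Monthly rate r = 24.7%/12 = 2.05833% = 0.0205833.
While 3.5% of the post-interest balance exceeds £30.00, each month B ← (B·(1+r))·(1 − 0.035), i.e. B shrinks by the factor (1+r)·0.965 = 0.98486.
This holds for months 1–176. Entering month 177 the balance is £827.33; 3.5% of the post-interest balance is now below £30.00, so the flat £30.00 minimum applies from here.
From month 177 a fixed £30.00 at rate r clears £827.33 in 42 more payments. Total: 176 + 42 = 218 months.

218 months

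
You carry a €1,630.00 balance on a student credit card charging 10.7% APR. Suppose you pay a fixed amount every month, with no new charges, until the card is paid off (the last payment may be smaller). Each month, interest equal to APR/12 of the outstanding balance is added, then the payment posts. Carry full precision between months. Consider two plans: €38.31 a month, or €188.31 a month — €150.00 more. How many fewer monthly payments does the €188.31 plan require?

44 fewer payments

Monthly rate r = 10.7%/12 = 0.891667% = 0.00891667.
At €38.31/mo: n = ⌈−ln(1 − rB₀/P)/ln(1+r)⌉ = 54 payments (last €28.31); total interest = total paid − €1,630.00 = €428.74.
At €188.31/mo: 10 payments (last €9.14); total interest €73.93.
Payments saved = 54 − 10 = 44.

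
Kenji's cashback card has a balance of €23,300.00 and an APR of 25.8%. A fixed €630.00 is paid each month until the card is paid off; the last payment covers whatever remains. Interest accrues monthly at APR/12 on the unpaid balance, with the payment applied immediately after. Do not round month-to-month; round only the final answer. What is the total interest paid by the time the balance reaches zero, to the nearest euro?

Monthly rate r = 25.8%/12 = 2.15% = 0.0215.
Payoff takes n = ⌈−ln(1 − rB₀/P)/ln(1+r)⌉ = ⌈74.535⌉ = 75 payments; the last is €338.75.
Total paid = 74·€630.00 + €338.75 = €46,958.75.
Total interest = total paid − principal = €46,958.75 − €23,300.00 = €23,658.75.

€23,659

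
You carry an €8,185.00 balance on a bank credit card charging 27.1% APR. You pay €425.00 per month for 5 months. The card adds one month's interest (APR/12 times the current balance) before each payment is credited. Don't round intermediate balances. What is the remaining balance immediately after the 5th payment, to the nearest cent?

Monthly rate r = 27.1%/12 = 2.25833% = 0.0225833.
Each month: B ← B·(1+r) − €425.00.
Month 1: interest €184.84; balance after payment €7,944.84.
Month 2: interest €179.42; balance after payment €7,699.27.
Month 3: interest €173.88; balance after payment €7,448.14.
Month 4: interest €168.20; balance after payment €7,191.34.
Month 5: interest €162.40; balance after payment €6,928.75.

€6,928.75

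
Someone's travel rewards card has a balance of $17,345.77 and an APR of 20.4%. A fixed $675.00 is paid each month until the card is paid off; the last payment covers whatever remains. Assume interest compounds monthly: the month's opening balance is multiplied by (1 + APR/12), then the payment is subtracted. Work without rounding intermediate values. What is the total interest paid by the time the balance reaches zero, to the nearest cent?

Monthly rate r = 20.4%/12 = 1.7% = 0.017.
Payoff takes n = ⌈−ln(1 − rB₀/P)/ln(1+r)⌉ = ⌈34.064⌉ = 35 payments; the last is $43.54.
Total paid = 34·$675.00 + $43.54 = $22,993.54.
Total interest = total paid − principal = $22,993.54 − $17,345.77 = $5,647.77.

$5,647.77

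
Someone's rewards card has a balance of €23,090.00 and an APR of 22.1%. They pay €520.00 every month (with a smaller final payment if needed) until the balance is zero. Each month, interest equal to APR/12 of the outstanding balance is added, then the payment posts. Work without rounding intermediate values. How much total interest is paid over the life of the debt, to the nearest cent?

Monthly rate r = 22.1%/12 = 1.84167% = 0.0184167.
Payoff takes n = ⌈−ln(1 − rB₀/P)/ln(1+r)⌉ = ⌈93.292⌉ = 94 payments; the last is €152.59.
Total paid = 93·€520.00 + €152.59 = €48,512.59.
Total interest = total paid − principal = €48,512.59 − €23,090.00 = €25,422.59.

€25,422.59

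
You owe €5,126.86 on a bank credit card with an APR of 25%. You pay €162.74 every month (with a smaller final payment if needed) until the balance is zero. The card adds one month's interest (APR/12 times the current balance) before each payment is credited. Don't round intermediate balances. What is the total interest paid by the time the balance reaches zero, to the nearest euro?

€3,303

Monthly rate r = 25%/12 = 2.08333% = 0.0208333.
Payoff takes n = ⌈−ln(1 − rB₀/P)/ln(1+r)⌉ = ⌈51.798⌉ = 52 payments; the last is €130.20.
Total paid = 51·€162.74 + €130.20 = €8,429.94.
Total interest = total paid − principal = €8,429.94 − €5,126.86 = €3,303.08.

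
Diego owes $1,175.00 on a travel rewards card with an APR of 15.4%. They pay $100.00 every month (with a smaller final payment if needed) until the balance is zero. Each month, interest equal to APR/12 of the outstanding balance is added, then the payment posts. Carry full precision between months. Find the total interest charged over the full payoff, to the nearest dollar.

Monthly rate r = 15.4%/12 = 1.28333% = 0.0128333.
Payoff takes n = ⌈−ln(1 − rB₀/P)/ln(1+r)⌉ = ⌈12.818⌉ = 13 payments; the last is $81.89.
Total paid = 12·$100.00 + $81.89 = $1,281.89.
Total interest = total paid − principal = $1,281.89 − $1,175.00 = $106.89.

$107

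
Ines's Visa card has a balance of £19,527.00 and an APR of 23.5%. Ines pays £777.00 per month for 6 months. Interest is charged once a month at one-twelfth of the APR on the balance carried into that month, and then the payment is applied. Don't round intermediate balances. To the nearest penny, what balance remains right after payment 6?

Monthly rate r = 23.5%/12 = 1.95833% = 0.0195833.
Each month: B ← B·(1+r) − £777.00.
Month 1: interest £382.40; balance after payment £19,132.40.
Month 2: interest £374.68; balance after payment £18,730.08.
Month 3: interest £366.80; balance after payment £18,319.88.
Month 4: interest £358.76; balance after payment £17,901.64.
Month 5: interest £350.57; balance after payment £17,475.22.
Month 6: interest £342.22; balance after payment £17,040.44.

£17,040.44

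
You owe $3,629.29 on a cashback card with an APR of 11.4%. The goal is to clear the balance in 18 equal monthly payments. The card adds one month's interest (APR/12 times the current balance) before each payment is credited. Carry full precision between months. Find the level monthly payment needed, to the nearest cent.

$220.31

Monthly rate r = 11.4%/12 = 0.95% = 0.0095.
Level-payment amortization: P = B₀·r / (1 − (1+r)^(−n)) = 3629.29·0.0095 / (1 − 1.0095^(−18)).
Denominator 1 − (1+r)^(−18) = 0.156497875.
P = 34.4783 / 0.156497875 ≈ 220.31.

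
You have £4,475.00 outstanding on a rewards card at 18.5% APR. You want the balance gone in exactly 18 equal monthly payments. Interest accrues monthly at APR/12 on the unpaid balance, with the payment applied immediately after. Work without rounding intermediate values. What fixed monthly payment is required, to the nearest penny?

Monthly rate r = 18.5%/12 = 1.54167% = 0.0154167.
Level-payment amortization: P = B₀·r / (1 − (1+r)^(−n)) = 4475.00·0.0154167 / (1 − 1.01542^(−18)).
Denominator 1 − (1+r)^(−18) = 0.240718488.
P = 68.9896 / 0.240718488 ≈ 286.60.

£286.60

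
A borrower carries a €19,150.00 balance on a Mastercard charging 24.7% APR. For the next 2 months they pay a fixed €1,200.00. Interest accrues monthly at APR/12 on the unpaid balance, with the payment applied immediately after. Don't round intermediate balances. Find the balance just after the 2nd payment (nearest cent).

Monthly rate r = 24.7%/12 = 2.05833% = 0.0205833.
Each month: B ← B·(1+r) − €1,200.00.
Month 1: interest €394.17; balance after payment €18,344.17.
Month 2: interest €377.58; balance after payment €17,521.76.

€17,521.76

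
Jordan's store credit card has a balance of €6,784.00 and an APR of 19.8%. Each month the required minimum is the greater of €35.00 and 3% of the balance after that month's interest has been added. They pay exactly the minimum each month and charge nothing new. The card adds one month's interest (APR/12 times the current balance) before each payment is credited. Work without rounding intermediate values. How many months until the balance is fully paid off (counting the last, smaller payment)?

174 months

Monthly rate r = 19.8%/12 = 1.65% = 0.0165.
While 3% of the post-interest balance exceeds €35.00, each month B ← (B·(1+r))·(1 − 0.03), i.e. B shrinks by the factor (1+r)·0.97 = 0.986.
This holds for months 1–127. Entering month 128 the balance is €1,132.75; 3% of the post-interest balance is now below €35.00, so the flat €35.00 minimum applies from here.
From month 128 a fixed €35.00 at rate r clears €1,132.75 in 47 more payments. Total: 127 + 47 = 174 months.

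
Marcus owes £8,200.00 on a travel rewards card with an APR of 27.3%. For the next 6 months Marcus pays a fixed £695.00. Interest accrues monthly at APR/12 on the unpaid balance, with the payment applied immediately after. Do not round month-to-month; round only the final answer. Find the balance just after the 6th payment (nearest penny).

Monthly rate r = 27.3%/12 = 2.275% = 0.02275.
Each month: B ← B·(1+r) − £695.00.
Month 1: interest £186.55; balance after payment £7,691.55.
Month 2: interest £174.98; balance after payment £7,171.53.
Month 3: interest £163.15; balance after payment £6,639.69.
Month 4: interest £151.05; balance after payment £6,095.74.
Month 5: interest £138.68; balance after payment £5,539.42.
Month 6: interest £126.02; balance after payment £4,970.44.

£4,970.44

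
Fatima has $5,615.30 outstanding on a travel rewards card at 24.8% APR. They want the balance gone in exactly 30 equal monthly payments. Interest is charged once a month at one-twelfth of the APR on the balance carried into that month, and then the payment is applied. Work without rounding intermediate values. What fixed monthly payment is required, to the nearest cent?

$253.03

Monthly rate r = 24.8%/12 = 2.06667% = 0.0206667.
Level-payment amortization: P = B₀·r / (1 − (1+r)^(−n)) = 5615.30·0.0206667 / (1 − 1.02067^(−30)).
Denominator 1 − (1+r)^(−30) = 0.458645127.
P = 116.05 / 0.458645127 ≈ 253.03.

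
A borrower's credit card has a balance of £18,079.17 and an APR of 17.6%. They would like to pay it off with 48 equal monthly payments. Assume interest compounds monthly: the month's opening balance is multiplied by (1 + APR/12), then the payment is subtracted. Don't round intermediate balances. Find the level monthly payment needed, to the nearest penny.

Monthly rate r = 17.6%/12 = 1.46667% = 0.0146667.
Level-payment amortization: P = B₀·r / (1 − (1+r)^(−n)) = 18079.17·0.0146667 / (1 − 1.01467^(−48)).
Denominator 1 − (1+r)^(−48) = 0.50286182.
P = 265.161 / 0.50286182 ≈ 527.30.

£527.30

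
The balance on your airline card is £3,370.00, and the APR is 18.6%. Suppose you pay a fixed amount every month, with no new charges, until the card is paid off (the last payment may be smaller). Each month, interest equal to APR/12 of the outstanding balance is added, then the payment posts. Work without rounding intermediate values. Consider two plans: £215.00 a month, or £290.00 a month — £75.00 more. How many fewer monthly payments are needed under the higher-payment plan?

Monthly rate r = 18.6%/12 = 1.55% = 0.0155.
At £215.00/mo: n = ⌈−ln(1 − rB₀/P)/ln(1+r)⌉ = 19 payments (last £20.70); total interest = total paid − £3,370.00 = £520.70.
At £290.00/mo: 13 payments (last £264.61); total interest £374.61.
Payments saved = 19 − 13 = 6.

6 fewer payments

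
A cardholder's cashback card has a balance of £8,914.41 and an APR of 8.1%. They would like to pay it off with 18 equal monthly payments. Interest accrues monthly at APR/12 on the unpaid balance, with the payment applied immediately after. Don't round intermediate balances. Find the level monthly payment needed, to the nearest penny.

£527.61

Monthly rate r = 8.1%/12 = 0.675% = 0.00675.
Level-payment amortization: P = B₀·r / (1 − (1+r)^(−n)) = 8914.41·0.00675 / (1 − 1.00675^(−18)).
Denominator 1 − (1+r)^(−18) = 0.114047351.
P = 60.1723 / 0.114047351 ≈ 527.61.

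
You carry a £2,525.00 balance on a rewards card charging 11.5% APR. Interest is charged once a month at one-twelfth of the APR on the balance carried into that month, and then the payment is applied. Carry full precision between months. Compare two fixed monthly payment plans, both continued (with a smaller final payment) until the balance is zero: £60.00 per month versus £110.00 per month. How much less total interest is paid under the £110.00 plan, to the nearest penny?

£382.94

Monthly rate r = 11.5%/12 = 0.958333% = 0.00958333.
At £60.00/mo: n = ⌈−ln(1 − rB₀/P)/ln(1+r)⌉ = 55 payments (last £8.23); total interest = total paid − £2,525.00 = £723.23.
At £110.00/mo: 27 payments (last £5.29); total interest £340.29.
Interest saved = £723.23 − £340.29 = £382.94.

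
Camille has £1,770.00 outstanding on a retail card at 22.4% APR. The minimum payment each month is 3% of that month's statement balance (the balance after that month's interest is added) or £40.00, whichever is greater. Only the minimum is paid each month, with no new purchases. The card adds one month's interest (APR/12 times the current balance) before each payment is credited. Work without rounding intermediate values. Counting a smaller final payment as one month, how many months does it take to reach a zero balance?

Monthly rate r = 22.4%/12 = 1.86667% = 0.0186667.
While 3% of the post-interest balance exceeds £40.00, each month B ← (B·(1+r))·(1 − 0.03), i.e. B shrinks by the factor (1+r)·0.97 = 0.98811.
This holds for months 1–26. Entering month 27 the balance is £1,296.80; 3% of the post-interest balance is now below £40.00, so the flat £40.00 minimum applies from here.
From month 27 a fixed £40.00 at rate r clears £1,296.80 in 51 more payments. Total: 26 + 51 = 77 months.

77 months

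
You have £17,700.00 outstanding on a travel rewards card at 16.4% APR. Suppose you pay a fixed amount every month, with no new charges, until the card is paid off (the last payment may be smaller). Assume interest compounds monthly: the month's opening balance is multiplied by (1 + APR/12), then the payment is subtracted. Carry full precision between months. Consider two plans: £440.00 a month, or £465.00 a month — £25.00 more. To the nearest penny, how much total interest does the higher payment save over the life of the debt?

£708.70

Monthly rate r = 16.4%/12 = 1.36667% = 0.0136667.
At £440.00/mo: n = ⌈−ln(1 − rB₀/P)/ln(1+r)⌉ = 59 payments (last £347.46); total interest = total paid − £17,700.00 = £8,167.46.
At £465.00/mo: 55 payments (last £48.76); total interest £7,458.76.
Interest saved = £8,167.46 − £7,458.76 = £708.70.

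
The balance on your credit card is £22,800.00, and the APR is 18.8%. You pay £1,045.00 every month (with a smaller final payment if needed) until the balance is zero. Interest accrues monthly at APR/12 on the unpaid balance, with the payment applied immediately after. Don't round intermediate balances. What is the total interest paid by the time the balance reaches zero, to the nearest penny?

Monthly rate r = 18.8%/12 = 1.56667% = 0.0156667.
Payoff takes n = ⌈−ln(1 − rB₀/P)/ln(1+r)⌉ = ⌈26.907⌉ = 27 payments; the last is £948.44.
Total paid = 26·£1,045.00 + £948.44 = £28,118.44.
Total interest = total paid − principal = £28,118.44 − £22,800.00 = £5,318.44.

£5,318.44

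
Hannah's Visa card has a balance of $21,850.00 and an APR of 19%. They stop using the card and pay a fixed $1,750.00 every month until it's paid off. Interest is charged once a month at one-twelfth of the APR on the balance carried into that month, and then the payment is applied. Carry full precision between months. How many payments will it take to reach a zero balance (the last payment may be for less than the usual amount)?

15 months

Monthly rate r = 19%/12 = 1.58333% = 0.0158333.
Recurrence: B ← B·(1+r) − $1,750.00.
Month 1: interest $345.96; balance after payment $20,445.96.
Month 2: interest $323.73; balance after payment $19,019.69.
Closed form: n = −ln(1 − rB₀/P)/ln(1+r) = −ln(0.80231)/ln(1.01583) ≈ 14.021, so the balance reaches zero during payment 15.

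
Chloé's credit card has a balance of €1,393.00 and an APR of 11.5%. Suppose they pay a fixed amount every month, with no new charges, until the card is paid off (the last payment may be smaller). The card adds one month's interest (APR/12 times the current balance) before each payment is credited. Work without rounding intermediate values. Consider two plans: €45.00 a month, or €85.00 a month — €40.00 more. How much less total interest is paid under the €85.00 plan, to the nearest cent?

€137.71

Monthly rate r = 11.5%/12 = 0.958333% = 0.00958333.
At €45.00/mo: n = ⌈−ln(1 − rB₀/P)/ln(1+r)⌉ = 37 payments (last €40.38); total interest = total paid − €1,393.00 = €267.38.
At €85.00/mo: 18 payments (last €77.67); total interest €129.67.
Interest saved = €267.38 − €129.67 = €137.71.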